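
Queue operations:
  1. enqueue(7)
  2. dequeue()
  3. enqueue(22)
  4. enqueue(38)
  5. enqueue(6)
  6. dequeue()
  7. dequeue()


enqueue(7) -> [7]
dequeue()->7, []
enqueue(22) -> [22]
enqueue(38) -> [22, 38]
enqueue(6) -> [22, 38, 6]
dequeue()->22, [38, 6]
dequeue()->38, [6]

Final queue: [6]


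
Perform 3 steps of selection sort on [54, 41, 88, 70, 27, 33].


Initial: [54, 41, 88, 70, 27, 33]
Step 1: min=27 at 4
  Swap: [27, 41, 88, 70, 54, 33]
Step 2: min=33 at 5
  Swap: [27, 33, 88, 70, 54, 41]
Step 3: min=41 at 5
  Swap: [27, 33, 41, 70, 54, 88]

After 3 steps: [27, 33, 41, 70, 54, 88]


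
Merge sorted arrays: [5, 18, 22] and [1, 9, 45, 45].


Take 1 from B
Take 5 from A
Take 9 from B
Take 18 from A
Take 22 from A

Merged: [1, 5, 9, 18, 22, 45, 45]


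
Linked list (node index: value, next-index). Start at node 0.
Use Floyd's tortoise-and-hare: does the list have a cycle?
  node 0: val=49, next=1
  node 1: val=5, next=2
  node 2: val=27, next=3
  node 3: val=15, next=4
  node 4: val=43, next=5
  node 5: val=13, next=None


Floyd's tortoise (slow, +1) and hare (fast, +2):
  init: slow=0, fast=0
  step 1: slow=1, fast=2
  step 2: slow=2, fast=4
  step 3: fast 4->5->None, no cycle

Cycle: no


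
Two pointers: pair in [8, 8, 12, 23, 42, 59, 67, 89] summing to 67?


lo=0(8)+hi=7(89)=97
lo=0(8)+hi=6(67)=75
lo=0(8)+hi=5(59)=67

Yes: 8+59=67


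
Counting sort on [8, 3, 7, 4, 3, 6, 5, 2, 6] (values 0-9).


Input: [8, 3, 7, 4, 3, 6, 5, 2, 6]
Counts: [0, 0, 1, 2, 1, 1, 2, 1, 1, 0]

Sorted: [2, 3, 3, 4, 5, 6, 6, 7, 8]


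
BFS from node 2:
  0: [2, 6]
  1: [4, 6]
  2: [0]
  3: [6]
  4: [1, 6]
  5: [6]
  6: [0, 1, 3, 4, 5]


Visit 2, enqueue [0]
Visit 0, enqueue [6]
Visit 6, enqueue [1, 3, 4, 5]
Visit 1, enqueue []
Visit 3, enqueue []
Visit 4, enqueue []
Visit 5, enqueue []

BFS order: [2, 0, 6, 1, 3, 4, 5]


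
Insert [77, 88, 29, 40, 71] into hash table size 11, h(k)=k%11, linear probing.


Insert 77: h=0 -> slot 0
Insert 88: h=0, 1 probes -> slot 1
Insert 29: h=7 -> slot 7
Insert 40: h=7, 1 probes -> slot 8
Insert 71: h=5 -> slot 5

Table: [77, 88, None, None, None, 71, None, 29, 40, None, None]


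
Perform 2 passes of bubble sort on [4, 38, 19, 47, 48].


Initial: [4, 38, 19, 47, 48]
Pass 1: [4, 19, 38, 47, 48] (1 swaps)
Pass 2: [4, 19, 38, 47, 48] (0 swaps)

After 2 passes: [4, 19, 38, 47, 48]


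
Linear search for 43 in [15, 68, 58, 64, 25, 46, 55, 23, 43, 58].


i=0: 15!=43
i=1: 68!=43
i=2: 58!=43
i=3: 64!=43
i=4: 25!=43
i=5: 46!=43
i=6: 55!=43
i=7: 23!=43
i=8: 43==43 found!

Found at 8, 9 comps


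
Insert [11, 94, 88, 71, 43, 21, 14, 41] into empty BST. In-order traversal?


Insert 11: root
Insert 94: R from 11
Insert 88: R from 11 -> L from 94
Insert 71: R from 11 -> L from 94 -> L from 88
Insert 43: R from 11 -> L from 94 -> L from 88 -> L from 71
Insert 21: R from 11 -> L from 94 -> L from 88 -> L from 71 -> L from 43
Insert 14: R from 11 -> L from 94 -> L from 88 -> L from 71 -> L from 43 -> L from 21
Insert 41: R from 11 -> L from 94 -> L from 88 -> L from 71 -> L from 43 -> R from 21

In-order: [11, 14, 21, 41, 43, 71, 88, 94]


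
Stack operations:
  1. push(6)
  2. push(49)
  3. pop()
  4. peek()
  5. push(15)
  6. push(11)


push(6) -> [6]
push(49) -> [6, 49]
pop()->49, [6]
peek()->6
push(15) -> [6, 15]
push(11) -> [6, 15, 11]

Final stack: [6, 15, 11]


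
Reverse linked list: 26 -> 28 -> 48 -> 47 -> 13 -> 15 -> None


Step 1: curr=26, set curr.next=prev(None) | reversed so far: 26
Step 2: curr=28, set curr.next=prev(26) | reversed so far: 28 -> 26
Step 3: curr=48, set curr.next=prev(28) | reversed so far: 48 -> 28 -> 26
Step 4: curr=47, set curr.next=prev(48) | reversed so far: 47 -> 48 -> 28 -> 26
Step 5: curr=13, set curr.next=prev(47) | reversed so far: 13 -> 47 -> 48 -> 28 -> 26
Step 6: curr=15, set curr.next=prev(13) | reversed so far: 15 -> 13 -> 47 -> 48 -> 28 -> 26

15 -> 13 -> 47 -> 48 -> 28 -> 26 -> None


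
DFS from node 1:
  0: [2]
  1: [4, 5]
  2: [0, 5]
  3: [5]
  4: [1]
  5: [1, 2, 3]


Visit 1, push [5, 4]
Visit 4, push []
Visit 5, push [3, 2]
Visit 2, push [0]
Visit 0, push []
Visit 3, push []

DFS order: [1, 4, 5, 2, 0, 3]


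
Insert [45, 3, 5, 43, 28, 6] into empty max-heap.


Insert 45: [45]
Insert 3: [45, 3]
Insert 5: [45, 3, 5]
Insert 43: [45, 43, 5, 3]
Insert 28: [45, 43, 5, 3, 28]
Insert 6: [45, 43, 6, 3, 28, 5]

Final heap: [45, 43, 6, 3, 28, 5]


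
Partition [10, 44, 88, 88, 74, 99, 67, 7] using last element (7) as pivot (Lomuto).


Pivot: 7
Place pivot at 0: [7, 44, 88, 88, 74, 99, 67, 10]

Partitioned: [7, 44, 88, 88, 74, 99, 67, 10]


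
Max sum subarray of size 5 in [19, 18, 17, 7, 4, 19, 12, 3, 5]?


[0:5]: 65
[1:6]: 65
[2:7]: 59
[3:8]: 45
[4:9]: 43

Max: 65 at [0:5]


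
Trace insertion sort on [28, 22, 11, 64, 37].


Initial: [28, 22, 11, 64, 37]
Insert 22: [22, 28, 11, 64, 37]
Insert 11: [11, 22, 28, 64, 37]
Insert 64: [11, 22, 28, 64, 37]
Insert 37: [11, 22, 28, 37, 64]

Sorted: [11, 22, 28, 37, 64]


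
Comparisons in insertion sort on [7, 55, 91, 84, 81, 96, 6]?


Algorithm: insertion sort
Input: [7, 55, 91, 84, 81, 96, 6]
Sorted: [6, 7, 55, 81, 84, 91, 96]

14


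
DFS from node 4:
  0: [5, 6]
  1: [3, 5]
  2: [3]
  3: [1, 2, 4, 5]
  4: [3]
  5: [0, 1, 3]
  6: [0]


Visit 4, push [3]
Visit 3, push [5, 2, 1]
Visit 1, push [5]
Visit 5, push [0]
Visit 0, push [6]
Visit 6, push []
Visit 2, push []

DFS order: [4, 3, 1, 5, 0, 6, 2]


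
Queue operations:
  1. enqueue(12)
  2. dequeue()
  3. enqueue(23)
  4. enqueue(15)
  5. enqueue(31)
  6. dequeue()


enqueue(12) -> [12]
dequeue()->12, []
enqueue(23) -> [23]
enqueue(15) -> [23, 15]
enqueue(31) -> [23, 15, 31]
dequeue()->23, [15, 31]

Final queue: [15, 31]


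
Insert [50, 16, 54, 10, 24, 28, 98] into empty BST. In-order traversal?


Insert 50: root
Insert 16: L from 50
Insert 54: R from 50
Insert 10: L from 50 -> L from 16
Insert 24: L from 50 -> R from 16
Insert 28: L from 50 -> R from 16 -> R from 24
Insert 98: R from 50 -> R from 54

In-order: [10, 16, 24, 28, 50, 54, 98]


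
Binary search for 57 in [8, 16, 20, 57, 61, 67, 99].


Step 1: lo=0, hi=6, mid=3, val=57

Found at index 3


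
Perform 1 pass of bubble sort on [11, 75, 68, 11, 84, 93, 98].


Initial: [11, 75, 68, 11, 84, 93, 98]
Pass 1: [11, 68, 11, 75, 84, 93, 98] (2 swaps)

After 1 pass: [11, 68, 11, 75, 84, 93, 98]


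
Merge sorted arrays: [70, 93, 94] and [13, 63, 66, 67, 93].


Take 13 from B
Take 63 from B
Take 66 from B
Take 67 from B
Take 70 from A
Take 93 from A
Take 93 from B

Merged: [13, 63, 66, 67, 70, 93, 93, 94]


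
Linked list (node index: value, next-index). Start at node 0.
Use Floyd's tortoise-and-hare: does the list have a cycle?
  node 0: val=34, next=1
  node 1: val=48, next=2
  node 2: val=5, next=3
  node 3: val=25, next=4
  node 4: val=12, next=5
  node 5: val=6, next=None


Floyd's tortoise (slow, +1) and hare (fast, +2):
  init: slow=0, fast=0
  step 1: slow=1, fast=2
  step 2: slow=2, fast=4
  step 3: fast 4->5->None, no cycle

Cycle: no


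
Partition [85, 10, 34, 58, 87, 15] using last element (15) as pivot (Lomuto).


Pivot: 15
  10 <= 15: swap -> [10, 85, 34, 58, 87, 15]
Place pivot at 1: [10, 15, 34, 58, 87, 85]

Partitioned: [10, 15, 34, 58, 87, 85]


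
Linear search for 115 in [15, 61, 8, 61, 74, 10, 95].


i=0: 15!=115
i=1: 61!=115
i=2: 8!=115
i=3: 61!=115
i=4: 74!=115
i=5: 10!=115
i=6: 95!=115

Not found, 7 comps


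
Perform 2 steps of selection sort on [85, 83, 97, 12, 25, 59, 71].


Initial: [85, 83, 97, 12, 25, 59, 71]
Step 1: min=12 at 3
  Swap: [12, 83, 97, 85, 25, 59, 71]
Step 2: min=25 at 4
  Swap: [12, 25, 97, 85, 83, 59, 71]

After 2 steps: [12, 25, 97, 85, 83, 59, 71]


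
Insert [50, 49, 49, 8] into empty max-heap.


Insert 50: [50]
Insert 49: [50, 49]
Insert 49: [50, 49, 49]
Insert 8: [50, 49, 49, 8]

Final heap: [50, 49, 49, 8]


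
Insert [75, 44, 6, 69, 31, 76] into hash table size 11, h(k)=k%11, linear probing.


Insert 75: h=9 -> slot 9
Insert 44: h=0 -> slot 0
Insert 6: h=6 -> slot 6
Insert 69: h=3 -> slot 3
Insert 31: h=9, 1 probes -> slot 10
Insert 76: h=10, 2 probes -> slot 1

Table: [44, 76, None, 69, None, None, 6, None, None, 75, 31]


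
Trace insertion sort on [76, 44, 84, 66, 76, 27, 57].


Initial: [76, 44, 84, 66, 76, 27, 57]
Insert 44: [44, 76, 84, 66, 76, 27, 57]
Insert 84: [44, 76, 84, 66, 76, 27, 57]
Insert 66: [44, 66, 76, 84, 76, 27, 57]
Insert 76: [44, 66, 76, 76, 84, 27, 57]
Insert 27: [27, 44, 66, 76, 76, 84, 57]
Insert 57: [27, 44, 57, 66, 76, 76, 84]

Sorted: [27, 44, 57, 66, 76, 76, 84]


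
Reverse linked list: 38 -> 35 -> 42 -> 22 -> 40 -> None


Step 1: curr=38, set curr.next=prev(None) | reversed so far: 38
Step 2: curr=35, set curr.next=prev(38) | reversed so far: 35 -> 38
Step 3: curr=42, set curr.next=prev(35) | reversed so far: 42 -> 35 -> 38
Step 4: curr=22, set curr.next=prev(42) | reversed so far: 22 -> 42 -> 35 -> 38
Step 5: curr=40, set curr.next=prev(22) | reversed so far: 40 -> 22 -> 42 -> 35 -> 38

40 -> 22 -> 42 -> 35 -> 38 -> None


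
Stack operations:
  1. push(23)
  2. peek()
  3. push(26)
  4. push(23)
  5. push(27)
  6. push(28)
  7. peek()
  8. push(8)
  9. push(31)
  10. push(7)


push(23) -> [23]
peek()->23
push(26) -> [23, 26]
push(23) -> [23, 26, 23]
push(27) -> [23, 26, 23, 27]
push(28) -> [23, 26, 23, 27, 28]
peek()->28
push(8) -> [23, 26, 23, 27, 28, 8]
push(31) -> [23, 26, 23, 27, 28, 8, 31]
push(7) -> [23, 26, 23, 27, 28, 8, 31, 7]

Final stack: [23, 26, 23, 27, 28, 8, 31, 7]


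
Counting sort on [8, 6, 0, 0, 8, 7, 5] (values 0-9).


Input: [8, 6, 0, 0, 8, 7, 5]
Counts: [2, 0, 0, 0, 0, 1, 1, 1, 2, 0]

Sorted: [0, 0, 5, 6, 7, 8, 8]


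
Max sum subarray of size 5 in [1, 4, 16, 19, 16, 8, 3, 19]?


[0:5]: 56
[1:6]: 63
[2:7]: 62
[3:8]: 65

Max: 65 at [3:8]


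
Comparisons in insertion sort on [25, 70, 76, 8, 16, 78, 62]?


Algorithm: insertion sort
Input: [25, 70, 76, 8, 16, 78, 62]
Sorted: [8, 16, 25, 62, 70, 76, 78]

14


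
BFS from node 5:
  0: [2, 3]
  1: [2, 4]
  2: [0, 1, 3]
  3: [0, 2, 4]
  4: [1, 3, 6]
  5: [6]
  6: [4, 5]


Visit 5, enqueue [6]
Visit 6, enqueue [4]
Visit 4, enqueue [1, 3]
Visit 1, enqueue [2]
Visit 3, enqueue [0]
Visit 2, enqueue []
Visit 0, enqueue []

BFS order: [5, 6, 4, 1, 3, 2, 0]


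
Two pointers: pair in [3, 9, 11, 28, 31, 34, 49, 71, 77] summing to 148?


lo=0(3)+hi=8(77)=80
lo=1(9)+hi=8(77)=86
lo=2(11)+hi=8(77)=88
lo=3(28)+hi=8(77)=105
lo=4(31)+hi=8(77)=108
lo=5(34)+hi=8(77)=111
lo=6(49)+hi=8(77)=126
lo=7(71)+hi=8(77)=148

Yes: 71+77=148


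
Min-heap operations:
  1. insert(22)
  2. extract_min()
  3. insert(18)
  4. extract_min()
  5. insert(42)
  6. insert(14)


insert(22) -> [22]
extract_min()->22, []
insert(18) -> [18]
extract_min()->18, []
insert(42) -> [42]
insert(14) -> [14, 42]

Final heap: [14, 42]


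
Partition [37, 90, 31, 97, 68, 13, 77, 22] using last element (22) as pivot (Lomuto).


Pivot: 22
  13 <= 22: swap -> [13, 90, 31, 97, 68, 37, 77, 22]
Place pivot at 1: [13, 22, 31, 97, 68, 37, 77, 90]

Partitioned: [13, 22, 31, 97, 68, 37, 77, 90]


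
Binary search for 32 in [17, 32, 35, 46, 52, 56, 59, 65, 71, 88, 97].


Step 1: lo=0, hi=10, mid=5, val=56
Step 2: lo=0, hi=4, mid=2, val=35
Step 3: lo=0, hi=1, mid=0, val=17
Step 4: lo=1, hi=1, mid=1, val=32

Found at index 1


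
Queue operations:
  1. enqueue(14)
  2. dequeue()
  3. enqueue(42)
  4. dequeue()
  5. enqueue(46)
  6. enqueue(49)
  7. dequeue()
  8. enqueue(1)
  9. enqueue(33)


enqueue(14) -> [14]
dequeue()->14, []
enqueue(42) -> [42]
dequeue()->42, []
enqueue(46) -> [46]
enqueue(49) -> [46, 49]
dequeue()->46, [49]
enqueue(1) -> [49, 1]
enqueue(33) -> [49, 1, 33]

Final queue: [49, 1, 33]


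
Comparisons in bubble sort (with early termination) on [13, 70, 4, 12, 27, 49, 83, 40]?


Algorithm: bubble sort (with early termination)
Input: [13, 70, 4, 12, 27, 49, 83, 40]
Sorted: [4, 12, 13, 27, 40, 49, 70, 83]

22


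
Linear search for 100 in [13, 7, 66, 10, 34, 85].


i=0: 13!=100
i=1: 7!=100
i=2: 66!=100
i=3: 10!=100
i=4: 34!=100
i=5: 85!=100

Not found, 6 comps


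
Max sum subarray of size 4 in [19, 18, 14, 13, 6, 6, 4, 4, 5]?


[0:4]: 64
[1:5]: 51
[2:6]: 39
[3:7]: 29
[4:8]: 20
[5:9]: 19

Max: 64 at [0:4]


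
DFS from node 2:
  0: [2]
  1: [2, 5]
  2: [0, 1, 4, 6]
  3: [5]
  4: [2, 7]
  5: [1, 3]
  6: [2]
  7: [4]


Visit 2, push [6, 4, 1, 0]
Visit 0, push []
Visit 1, push [5]
Visit 5, push [3]
Visit 3, push []
Visit 4, push [7]
Visit 7, push []
Visit 6, push []

DFS order: [2, 0, 1, 5, 3, 4, 7, 6]


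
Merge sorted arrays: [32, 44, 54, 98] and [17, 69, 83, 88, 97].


Take 17 from B
Take 32 from A
Take 44 from A
Take 54 from A
Take 69 from B
Take 83 from B
Take 88 from B
Take 97 from B

Merged: [17, 32, 44, 54, 69, 83, 88, 97, 98]


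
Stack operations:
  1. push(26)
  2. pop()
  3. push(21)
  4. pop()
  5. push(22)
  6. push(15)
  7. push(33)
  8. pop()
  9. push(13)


push(26) -> [26]
pop()->26, []
push(21) -> [21]
pop()->21, []
push(22) -> [22]
push(15) -> [22, 15]
push(33) -> [22, 15, 33]
pop()->33, [22, 15]
push(13) -> [22, 15, 13]

Final stack: [22, 15, 13]


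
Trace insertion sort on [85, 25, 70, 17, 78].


Initial: [85, 25, 70, 17, 78]
Insert 25: [25, 85, 70, 17, 78]
Insert 70: [25, 70, 85, 17, 78]
Insert 17: [17, 25, 70, 85, 78]
Insert 78: [17, 25, 70, 78, 85]

Sorted: [17, 25, 70, 78, 85]


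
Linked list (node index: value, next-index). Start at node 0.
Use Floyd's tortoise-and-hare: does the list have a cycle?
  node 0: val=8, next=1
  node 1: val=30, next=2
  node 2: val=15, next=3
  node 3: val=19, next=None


Floyd's tortoise (slow, +1) and hare (fast, +2):
  init: slow=0, fast=0
  step 1: slow=1, fast=2
  step 2: fast 2->3->None, no cycle

Cycle: no


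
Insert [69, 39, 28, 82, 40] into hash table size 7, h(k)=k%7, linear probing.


Insert 69: h=6 -> slot 6
Insert 39: h=4 -> slot 4
Insert 28: h=0 -> slot 0
Insert 82: h=5 -> slot 5
Insert 40: h=5, 3 probes -> slot 1

Table: [28, 40, None, None, 39, 82, 69]


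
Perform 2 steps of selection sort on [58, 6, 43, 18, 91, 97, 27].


Initial: [58, 6, 43, 18, 91, 97, 27]
Step 1: min=6 at 1
  Swap: [6, 58, 43, 18, 91, 97, 27]
Step 2: min=18 at 3
  Swap: [6, 18, 43, 58, 91, 97, 27]

After 2 steps: [6, 18, 43, 58, 91, 97, 27]


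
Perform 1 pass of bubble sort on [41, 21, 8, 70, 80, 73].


Initial: [41, 21, 8, 70, 80, 73]
Pass 1: [21, 8, 41, 70, 73, 80] (3 swaps)

After 1 pass: [21, 8, 41, 70, 73, 80]


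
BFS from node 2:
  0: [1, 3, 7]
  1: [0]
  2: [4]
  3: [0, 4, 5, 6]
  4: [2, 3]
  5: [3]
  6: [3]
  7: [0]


Visit 2, enqueue [4]
Visit 4, enqueue [3]
Visit 3, enqueue [0, 5, 6]
Visit 0, enqueue [1, 7]
Visit 5, enqueue []
Visit 6, enqueue []
Visit 1, enqueue []
Visit 7, enqueue []

BFS order: [2, 4, 3, 0, 5, 6, 1, 7]


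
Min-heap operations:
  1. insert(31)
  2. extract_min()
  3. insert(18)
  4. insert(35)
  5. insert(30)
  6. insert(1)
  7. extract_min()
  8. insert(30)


insert(31) -> [31]
extract_min()->31, []
insert(18) -> [18]
insert(35) -> [18, 35]
insert(30) -> [18, 35, 30]
insert(1) -> [1, 18, 30, 35]
extract_min()->1, [18, 35, 30]
insert(30) -> [18, 30, 30, 35]

Final heap: [18, 30, 30, 35]


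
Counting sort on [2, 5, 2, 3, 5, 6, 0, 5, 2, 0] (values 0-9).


Input: [2, 5, 2, 3, 5, 6, 0, 5, 2, 0]
Counts: [2, 0, 3, 1, 0, 3, 1, 0, 0, 0]

Sorted: [0, 0, 2, 2, 2, 3, 5, 5, 5, 6]


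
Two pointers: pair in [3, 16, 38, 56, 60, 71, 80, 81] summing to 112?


lo=0(3)+hi=7(81)=84
lo=1(16)+hi=7(81)=97
lo=2(38)+hi=7(81)=119
lo=2(38)+hi=6(80)=118
lo=2(38)+hi=5(71)=109
lo=3(56)+hi=5(71)=127
lo=3(56)+hi=4(60)=116

No pair found


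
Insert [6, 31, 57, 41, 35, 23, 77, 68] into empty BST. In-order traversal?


Insert 6: root
Insert 31: R from 6
Insert 57: R from 6 -> R from 31
Insert 41: R from 6 -> R from 31 -> L from 57
Insert 35: R from 6 -> R from 31 -> L from 57 -> L from 41
Insert 23: R from 6 -> L from 31
Insert 77: R from 6 -> R from 31 -> R from 57
Insert 68: R from 6 -> R from 31 -> R from 57 -> L from 77

In-order: [6, 23, 31, 35, 41, 57, 68, 77]


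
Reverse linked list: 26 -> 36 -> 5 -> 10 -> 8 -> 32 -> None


Step 1: curr=26, set curr.next=prev(None) | reversed so far: 26
Step 2: curr=36, set curr.next=prev(26) | reversed so far: 36 -> 26
Step 3: curr=5, set curr.next=prev(36) | reversed so far: 5 -> 36 -> 26
Step 4: curr=10, set curr.next=prev(5) | reversed so far: 10 -> 5 -> 36 -> 26
Step 5: curr=8, set curr.next=prev(10) | reversed so far: 8 -> 10 -> 5 -> 36 -> 26
Step 6: curr=32, set curr.next=prev(8) | reversed so far: 32 -> 8 -> 10 -> 5 -> 36 -> 26

32 -> 8 -> 10 -> 5 -> 36 -> 26 -> None


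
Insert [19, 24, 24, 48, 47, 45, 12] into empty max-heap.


Insert 19: [19]
Insert 24: [24, 19]
Insert 24: [24, 19, 24]
Insert 48: [48, 24, 24, 19]
Insert 47: [48, 47, 24, 19, 24]
Insert 45: [48, 47, 45, 19, 24, 24]
Insert 12: [48, 47, 45, 19, 24, 24, 12]

Final heap: [48, 47, 45, 19, 24, 24, 12]


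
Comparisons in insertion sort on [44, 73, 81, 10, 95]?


Algorithm: insertion sort
Input: [44, 73, 81, 10, 95]
Sorted: [10, 44, 73, 81, 95]

6


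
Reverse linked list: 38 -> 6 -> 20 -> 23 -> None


Step 1: curr=38, set curr.next=prev(None) | reversed so far: 38
Step 2: curr=6, set curr.next=prev(38) | reversed so far: 6 -> 38
Step 3: curr=20, set curr.next=prev(6) | reversed so far: 20 -> 6 -> 38
Step 4: curr=23, set curr.next=prev(20) | reversed so far: 23 -> 20 -> 6 -> 38

23 -> 20 -> 6 -> 38 -> None


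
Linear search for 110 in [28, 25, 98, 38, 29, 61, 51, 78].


i=0: 28!=110
i=1: 25!=110
i=2: 98!=110
i=3: 38!=110
i=4: 29!=110
i=5: 61!=110
i=6: 51!=110
i=7: 78!=110

Not found, 8 comps


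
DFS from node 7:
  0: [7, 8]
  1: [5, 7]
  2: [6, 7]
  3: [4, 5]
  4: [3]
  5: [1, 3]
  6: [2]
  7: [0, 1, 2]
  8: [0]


Visit 7, push [2, 1, 0]
Visit 0, push [8]
Visit 8, push []
Visit 1, push [5]
Visit 5, push [3]
Visit 3, push [4]
Visit 4, push []
Visit 2, push [6]
Visit 6, push []

DFS order: [7, 0, 8, 1, 5, 3, 4, 2, 6]


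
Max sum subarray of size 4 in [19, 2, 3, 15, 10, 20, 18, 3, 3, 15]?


[0:4]: 39
[1:5]: 30
[2:6]: 48
[3:7]: 63
[4:8]: 51
[5:9]: 44
[6:10]: 39

Max: 63 at [3:7]


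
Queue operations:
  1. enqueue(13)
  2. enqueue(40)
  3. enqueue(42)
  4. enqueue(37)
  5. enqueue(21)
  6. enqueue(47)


enqueue(13) -> [13]
enqueue(40) -> [13, 40]
enqueue(42) -> [13, 40, 42]
enqueue(37) -> [13, 40, 42, 37]
enqueue(21) -> [13, 40, 42, 37, 21]
enqueue(47) -> [13, 40, 42, 37, 21, 47]

Final queue: [13, 40, 42, 37, 21, 47]


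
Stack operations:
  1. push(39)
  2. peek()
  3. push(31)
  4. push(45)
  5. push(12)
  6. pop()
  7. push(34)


push(39) -> [39]
peek()->39
push(31) -> [39, 31]
push(45) -> [39, 31, 45]
push(12) -> [39, 31, 45, 12]
pop()->12, [39, 31, 45]
push(34) -> [39, 31, 45, 34]

Final stack: [39, 31, 45, 34]


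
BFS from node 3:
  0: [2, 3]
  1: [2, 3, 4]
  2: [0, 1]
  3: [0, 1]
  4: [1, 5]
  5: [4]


Visit 3, enqueue [0, 1]
Visit 0, enqueue [2]
Visit 1, enqueue [4]
Visit 2, enqueue []
Visit 4, enqueue [5]
Visit 5, enqueue []

BFS order: [3, 0, 1, 2, 4, 5]


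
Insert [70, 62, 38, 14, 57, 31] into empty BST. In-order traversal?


Insert 70: root
Insert 62: L from 70
Insert 38: L from 70 -> L from 62
Insert 14: L from 70 -> L from 62 -> L from 38
Insert 57: L from 70 -> L from 62 -> R from 38
Insert 31: L from 70 -> L from 62 -> L from 38 -> R from 14

In-order: [14, 31, 38, 57, 62, 70]


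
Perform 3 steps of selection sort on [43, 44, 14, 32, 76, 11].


Initial: [43, 44, 14, 32, 76, 11]
Step 1: min=11 at 5
  Swap: [11, 44, 14, 32, 76, 43]
Step 2: min=14 at 2
  Swap: [11, 14, 44, 32, 76, 43]
Step 3: min=32 at 3
  Swap: [11, 14, 32, 44, 76, 43]

After 3 steps: [11, 14, 32, 44, 76, 43]


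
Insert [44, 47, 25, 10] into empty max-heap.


Insert 44: [44]
Insert 47: [47, 44]
Insert 25: [47, 44, 25]
Insert 10: [47, 44, 25, 10]

Final heap: [47, 44, 25, 10]


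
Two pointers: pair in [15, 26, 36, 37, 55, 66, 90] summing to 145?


lo=0(15)+hi=6(90)=105
lo=1(26)+hi=6(90)=116
lo=2(36)+hi=6(90)=126
lo=3(37)+hi=6(90)=127
lo=4(55)+hi=6(90)=145

Yes: 55+90=145


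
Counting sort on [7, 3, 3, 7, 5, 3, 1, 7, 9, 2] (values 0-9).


Input: [7, 3, 3, 7, 5, 3, 1, 7, 9, 2]
Counts: [0, 1, 1, 3, 0, 1, 0, 3, 0, 1]

Sorted: [1, 2, 3, 3, 3, 5, 7, 7, 7, 9]


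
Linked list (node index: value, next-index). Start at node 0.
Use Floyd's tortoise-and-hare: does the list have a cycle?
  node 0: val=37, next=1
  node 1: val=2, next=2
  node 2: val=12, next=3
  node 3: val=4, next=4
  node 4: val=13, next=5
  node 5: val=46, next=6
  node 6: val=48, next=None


Floyd's tortoise (slow, +1) and hare (fast, +2):
  init: slow=0, fast=0
  step 1: slow=1, fast=2
  step 2: slow=2, fast=4
  step 3: slow=3, fast=6
  step 4: fast -> None, no cycle

Cycle: no


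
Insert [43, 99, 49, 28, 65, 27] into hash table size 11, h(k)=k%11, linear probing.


Insert 43: h=10 -> slot 10
Insert 99: h=0 -> slot 0
Insert 49: h=5 -> slot 5
Insert 28: h=6 -> slot 6
Insert 65: h=10, 2 probes -> slot 1
Insert 27: h=5, 2 probes -> slot 7

Table: [99, 65, None, None, None, 49, 28, 27, None, None, 43]


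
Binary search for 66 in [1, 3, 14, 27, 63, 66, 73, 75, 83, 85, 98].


Step 1: lo=0, hi=10, mid=5, val=66

Found at index 5


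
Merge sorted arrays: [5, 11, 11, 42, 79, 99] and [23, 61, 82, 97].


Take 5 from A
Take 11 from A
Take 11 from A
Take 23 from B
Take 42 from A
Take 61 from B
Take 79 from A
Take 82 from B
Take 97 from B

Merged: [5, 11, 11, 23, 42, 61, 79, 82, 97, 99]


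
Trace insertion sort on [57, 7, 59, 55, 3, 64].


Initial: [57, 7, 59, 55, 3, 64]
Insert 7: [7, 57, 59, 55, 3, 64]
Insert 59: [7, 57, 59, 55, 3, 64]
Insert 55: [7, 55, 57, 59, 3, 64]
Insert 3: [3, 7, 55, 57, 59, 64]
Insert 64: [3, 7, 55, 57, 59, 64]

Sorted: [3, 7, 55, 57, 59, 64]


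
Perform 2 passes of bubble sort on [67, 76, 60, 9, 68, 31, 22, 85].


Initial: [67, 76, 60, 9, 68, 31, 22, 85]
Pass 1: [67, 60, 9, 68, 31, 22, 76, 85] (5 swaps)
Pass 2: [60, 9, 67, 31, 22, 68, 76, 85] (4 swaps)

After 2 passes: [60, 9, 67, 31, 22, 68, 76, 85]


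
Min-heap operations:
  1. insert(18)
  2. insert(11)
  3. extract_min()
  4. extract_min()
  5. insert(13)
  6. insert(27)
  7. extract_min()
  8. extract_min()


insert(18) -> [18]
insert(11) -> [11, 18]
extract_min()->11, [18]
extract_min()->18, []
insert(13) -> [13]
insert(27) -> [13, 27]
extract_min()->13, [27]
extract_min()->27, []

Final heap: []


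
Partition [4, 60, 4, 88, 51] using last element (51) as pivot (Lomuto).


Pivot: 51
  4 <= 51: advance i (no swap)
  4 <= 51: swap -> [4, 4, 60, 88, 51]
Place pivot at 2: [4, 4, 51, 88, 60]

Partitioned: [4, 4, 51, 88, 60]


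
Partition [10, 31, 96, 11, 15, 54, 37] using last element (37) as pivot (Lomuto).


Pivot: 37
  10 <= 37: advance i (no swap)
  31 <= 37: advance i (no swap)
  11 <= 37: swap -> [10, 31, 11, 96, 15, 54, 37]
  15 <= 37: swap -> [10, 31, 11, 15, 96, 54, 37]
Place pivot at 4: [10, 31, 11, 15, 37, 54, 96]

Partitioned: [10, 31, 11, 15, 37, 54, 96]


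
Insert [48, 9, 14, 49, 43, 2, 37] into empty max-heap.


Insert 48: [48]
Insert 9: [48, 9]
Insert 14: [48, 9, 14]
Insert 49: [49, 48, 14, 9]
Insert 43: [49, 48, 14, 9, 43]
Insert 2: [49, 48, 14, 9, 43, 2]
Insert 37: [49, 48, 37, 9, 43, 2, 14]

Final heap: [49, 48, 37, 9, 43, 2, 14]


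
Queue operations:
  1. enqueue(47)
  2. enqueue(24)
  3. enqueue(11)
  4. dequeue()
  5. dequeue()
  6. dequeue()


enqueue(47) -> [47]
enqueue(24) -> [47, 24]
enqueue(11) -> [47, 24, 11]
dequeue()->47, [24, 11]
dequeue()->24, [11]
dequeue()->11, []

Final queue: []


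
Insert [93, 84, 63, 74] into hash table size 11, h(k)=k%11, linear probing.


Insert 93: h=5 -> slot 5
Insert 84: h=7 -> slot 7
Insert 63: h=8 -> slot 8
Insert 74: h=8, 1 probes -> slot 9

Table: [None, None, None, None, None, 93, None, 84, 63, 74, None]


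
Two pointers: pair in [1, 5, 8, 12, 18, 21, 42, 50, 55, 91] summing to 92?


lo=0(1)+hi=9(91)=92

Yes: 1+91=92


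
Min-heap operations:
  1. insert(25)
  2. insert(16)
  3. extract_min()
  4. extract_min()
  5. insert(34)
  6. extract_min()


insert(25) -> [25]
insert(16) -> [16, 25]
extract_min()->16, [25]
extract_min()->25, []
insert(34) -> [34]
extract_min()->34, []

Final heap: []


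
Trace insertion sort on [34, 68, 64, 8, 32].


Initial: [34, 68, 64, 8, 32]
Insert 68: [34, 68, 64, 8, 32]
Insert 64: [34, 64, 68, 8, 32]
Insert 8: [8, 34, 64, 68, 32]
Insert 32: [8, 32, 34, 64, 68]

Sorted: [8, 32, 34, 64, 68]


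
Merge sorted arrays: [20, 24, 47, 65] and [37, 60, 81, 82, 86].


Take 20 from A
Take 24 from A
Take 37 from B
Take 47 from A
Take 60 from B
Take 65 from A

Merged: [20, 24, 37, 47, 60, 65, 81, 82, 86]


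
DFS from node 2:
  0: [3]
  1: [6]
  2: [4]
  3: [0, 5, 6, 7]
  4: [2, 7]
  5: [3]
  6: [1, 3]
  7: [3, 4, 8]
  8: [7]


Visit 2, push [4]
Visit 4, push [7]
Visit 7, push [8, 3]
Visit 3, push [6, 5, 0]
Visit 0, push []
Visit 5, push []
Visit 6, push [1]
Visit 1, push []
Visit 8, push []

DFS order: [2, 4, 7, 3, 0, 5, 6, 1, 8]


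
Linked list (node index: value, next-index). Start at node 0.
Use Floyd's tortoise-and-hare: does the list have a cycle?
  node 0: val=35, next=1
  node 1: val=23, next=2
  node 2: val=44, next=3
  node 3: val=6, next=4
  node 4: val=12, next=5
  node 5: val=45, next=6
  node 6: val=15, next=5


Floyd's tortoise (slow, +1) and hare (fast, +2):
  init: slow=0, fast=0
  step 1: slow=1, fast=2
  step 2: slow=2, fast=4
  step 3: slow=3, fast=6
  step 4: slow=4, fast=6
  step 5: slow=5, fast=6
  step 6: slow=6, fast=6
  slow == fast at node 6: cycle detected

Cycle: yes


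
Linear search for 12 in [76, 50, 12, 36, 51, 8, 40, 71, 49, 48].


i=0: 76!=12
i=1: 50!=12
i=2: 12==12 found!

Found at 2, 3 comps


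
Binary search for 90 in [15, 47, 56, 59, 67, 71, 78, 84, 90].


Step 1: lo=0, hi=8, mid=4, val=67
Step 2: lo=5, hi=8, mid=6, val=78
Step 3: lo=7, hi=8, mid=7, val=84
Step 4: lo=8, hi=8, mid=8, val=90

Found at index 8


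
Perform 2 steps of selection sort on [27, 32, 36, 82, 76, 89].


Initial: [27, 32, 36, 82, 76, 89]
Step 1: min=27 at 0
  Swap: [27, 32, 36, 82, 76, 89]
Step 2: min=32 at 1
  Swap: [27, 32, 36, 82, 76, 89]

After 2 steps: [27, 32, 36, 82, 76, 89]


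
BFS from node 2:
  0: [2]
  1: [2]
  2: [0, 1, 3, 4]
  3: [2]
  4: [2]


Visit 2, enqueue [0, 1, 3, 4]
Visit 0, enqueue []
Visit 1, enqueue []
Visit 3, enqueue []
Visit 4, enqueue []

BFS order: [2, 0, 1, 3, 4]


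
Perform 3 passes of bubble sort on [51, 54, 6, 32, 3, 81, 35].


Initial: [51, 54, 6, 32, 3, 81, 35]
Pass 1: [51, 6, 32, 3, 54, 35, 81] (4 swaps)
Pass 2: [6, 32, 3, 51, 35, 54, 81] (4 swaps)
Pass 3: [6, 3, 32, 35, 51, 54, 81] (2 swaps)

After 3 passes: [6, 3, 32, 35, 51, 54, 81]


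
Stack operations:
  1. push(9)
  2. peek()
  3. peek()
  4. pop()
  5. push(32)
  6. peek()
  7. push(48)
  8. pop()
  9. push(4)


push(9) -> [9]
peek()->9
peek()->9
pop()->9, []
push(32) -> [32]
peek()->32
push(48) -> [32, 48]
pop()->48, [32]
push(4) -> [32, 4]

Final stack: [32, 4]


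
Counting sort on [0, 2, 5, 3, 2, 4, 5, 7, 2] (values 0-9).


Input: [0, 2, 5, 3, 2, 4, 5, 7, 2]
Counts: [1, 0, 3, 1, 1, 2, 0, 1, 0, 0]

Sorted: [0, 2, 2, 2, 3, 4, 5, 5, 7]


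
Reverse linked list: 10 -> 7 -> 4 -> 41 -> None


Step 1: curr=10, set curr.next=prev(None) | reversed so far: 10
Step 2: curr=7, set curr.next=prev(10) | reversed so far: 7 -> 10
Step 3: curr=4, set curr.next=prev(7) | reversed so far: 4 -> 7 -> 10
Step 4: curr=41, set curr.next=prev(4) | reversed so far: 41 -> 4 -> 7 -> 10

41 -> 4 -> 7 -> 10 -> None


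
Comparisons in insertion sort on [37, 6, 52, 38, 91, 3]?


Algorithm: insertion sort
Input: [37, 6, 52, 38, 91, 3]
Sorted: [3, 6, 37, 38, 52, 91]

10


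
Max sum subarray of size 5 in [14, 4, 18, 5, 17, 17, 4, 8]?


[0:5]: 58
[1:6]: 61
[2:7]: 61
[3:8]: 51

Max: 61 at [1:6]


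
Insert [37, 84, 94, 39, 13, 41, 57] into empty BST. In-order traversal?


Insert 37: root
Insert 84: R from 37
Insert 94: R from 37 -> R from 84
Insert 39: R from 37 -> L from 84
Insert 13: L from 37
Insert 41: R from 37 -> L from 84 -> R from 39
Insert 57: R from 37 -> L from 84 -> R from 39 -> R from 41

In-order: [13, 37, 39, 41, 57, 84, 94]


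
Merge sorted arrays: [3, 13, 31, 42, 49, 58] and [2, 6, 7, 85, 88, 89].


Take 2 from B
Take 3 from A
Take 6 from B
Take 7 from B
Take 13 from A
Take 31 from A
Take 42 from A
Take 49 from A
Take 58 from A

Merged: [2, 3, 6, 7, 13, 31, 42, 49, 58, 85, 88, 89]


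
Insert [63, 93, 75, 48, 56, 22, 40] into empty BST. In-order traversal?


Insert 63: root
Insert 93: R from 63
Insert 75: R from 63 -> L from 93
Insert 48: L from 63
Insert 56: L from 63 -> R from 48
Insert 22: L from 63 -> L from 48
Insert 40: L from 63 -> L from 48 -> R from 22

In-order: [22, 40, 48, 56, 63, 75, 93]


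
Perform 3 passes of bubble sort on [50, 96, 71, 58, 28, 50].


Initial: [50, 96, 71, 58, 28, 50]
Pass 1: [50, 71, 58, 28, 50, 96] (4 swaps)
Pass 2: [50, 58, 28, 50, 71, 96] (3 swaps)
Pass 3: [50, 28, 50, 58, 71, 96] (2 swaps)

After 3 passes: [50, 28, 50, 58, 71, 96]


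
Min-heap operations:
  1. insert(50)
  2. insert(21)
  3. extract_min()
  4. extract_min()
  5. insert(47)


insert(50) -> [50]
insert(21) -> [21, 50]
extract_min()->21, [50]
extract_min()->50, []
insert(47) -> [47]

Final heap: [47]


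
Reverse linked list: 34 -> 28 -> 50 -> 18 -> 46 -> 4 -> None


Step 1: curr=34, set curr.next=prev(None) | reversed so far: 34
Step 2: curr=28, set curr.next=prev(34) | reversed so far: 28 -> 34
Step 3: curr=50, set curr.next=prev(28) | reversed so far: 50 -> 28 -> 34
Step 4: curr=18, set curr.next=prev(50) | reversed so far: 18 -> 50 -> 28 -> 34
Step 5: curr=46, set curr.next=prev(18) | reversed so far: 46 -> 18 -> 50 -> 28 -> 34
Step 6: curr=4, set curr.next=prev(46) | reversed so far: 4 -> 46 -> 18 -> 50 -> 28 -> 34

4 -> 46 -> 18 -> 50 -> 28 -> 34 -> None


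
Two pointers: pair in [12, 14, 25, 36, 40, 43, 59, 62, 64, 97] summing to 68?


lo=0(12)+hi=9(97)=109
lo=0(12)+hi=8(64)=76
lo=0(12)+hi=7(62)=74
lo=0(12)+hi=6(59)=71
lo=0(12)+hi=5(43)=55
lo=1(14)+hi=5(43)=57
lo=2(25)+hi=5(43)=68

Yes: 25+43=68


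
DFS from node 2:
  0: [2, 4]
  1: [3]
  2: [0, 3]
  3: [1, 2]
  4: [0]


Visit 2, push [3, 0]
Visit 0, push [4]
Visit 4, push []
Visit 3, push [1]
Visit 1, push []

DFS order: [2, 0, 4, 3, 1]


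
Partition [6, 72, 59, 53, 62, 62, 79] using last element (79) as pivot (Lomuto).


Pivot: 79
  6 <= 79: advance i (no swap)
  72 <= 79: advance i (no swap)
  59 <= 79: advance i (no swap)
  53 <= 79: advance i (no swap)
  62 <= 79: advance i (no swap)
  62 <= 79: advance i (no swap)
Place pivot at 6: [6, 72, 59, 53, 62, 62, 79]

Partitioned: [6, 72, 59, 53, 62, 62, 79]


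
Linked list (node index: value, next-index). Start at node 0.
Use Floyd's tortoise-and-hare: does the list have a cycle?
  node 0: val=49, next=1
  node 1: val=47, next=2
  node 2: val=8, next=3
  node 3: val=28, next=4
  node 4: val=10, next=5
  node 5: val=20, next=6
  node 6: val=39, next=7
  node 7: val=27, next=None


Floyd's tortoise (slow, +1) and hare (fast, +2):
  init: slow=0, fast=0
  step 1: slow=1, fast=2
  step 2: slow=2, fast=4
  step 3: slow=3, fast=6
  step 4: fast 6->7->None, no cycle

Cycle: no


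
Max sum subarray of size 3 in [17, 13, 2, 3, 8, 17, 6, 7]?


[0:3]: 32
[1:4]: 18
[2:5]: 13
[3:6]: 28
[4:7]: 31
[5:8]: 30

Max: 32 at [0:3]


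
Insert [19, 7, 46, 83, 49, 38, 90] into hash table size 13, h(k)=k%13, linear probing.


Insert 19: h=6 -> slot 6
Insert 7: h=7 -> slot 7
Insert 46: h=7, 1 probes -> slot 8
Insert 83: h=5 -> slot 5
Insert 49: h=10 -> slot 10
Insert 38: h=12 -> slot 12
Insert 90: h=12, 1 probes -> slot 0

Table: [90, None, None, None, None, 83, 19, 7, 46, None, 49, None, 38]


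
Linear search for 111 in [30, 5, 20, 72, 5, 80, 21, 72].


i=0: 30!=111
i=1: 5!=111
i=2: 20!=111
i=3: 72!=111
i=4: 5!=111
i=5: 80!=111
i=6: 21!=111
i=7: 72!=111

Not found, 8 comps


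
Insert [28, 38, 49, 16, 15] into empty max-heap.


Insert 28: [28]
Insert 38: [38, 28]
Insert 49: [49, 28, 38]
Insert 16: [49, 28, 38, 16]
Insert 15: [49, 28, 38, 16, 15]

Final heap: [49, 28, 38, 16, 15]


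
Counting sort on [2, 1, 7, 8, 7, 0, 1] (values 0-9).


Input: [2, 1, 7, 8, 7, 0, 1]
Counts: [1, 2, 1, 0, 0, 0, 0, 2, 1, 0]

Sorted: [0, 1, 1, 2, 7, 7, 8]


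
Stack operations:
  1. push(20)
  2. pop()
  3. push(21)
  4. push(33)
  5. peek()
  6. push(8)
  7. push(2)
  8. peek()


push(20) -> [20]
pop()->20, []
push(21) -> [21]
push(33) -> [21, 33]
peek()->33
push(8) -> [21, 33, 8]
push(2) -> [21, 33, 8, 2]
peek()->2

Final stack: [21, 33, 8, 2]


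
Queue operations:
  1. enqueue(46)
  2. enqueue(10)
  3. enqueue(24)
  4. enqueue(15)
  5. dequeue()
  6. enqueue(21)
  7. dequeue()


enqueue(46) -> [46]
enqueue(10) -> [46, 10]
enqueue(24) -> [46, 10, 24]
enqueue(15) -> [46, 10, 24, 15]
dequeue()->46, [10, 24, 15]
enqueue(21) -> [10, 24, 15, 21]
dequeue()->10, [24, 15, 21]

Final queue: [24, 15, 21]


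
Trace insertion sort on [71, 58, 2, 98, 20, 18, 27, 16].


Initial: [71, 58, 2, 98, 20, 18, 27, 16]
Insert 58: [58, 71, 2, 98, 20, 18, 27, 16]
Insert 2: [2, 58, 71, 98, 20, 18, 27, 16]
Insert 98: [2, 58, 71, 98, 20, 18, 27, 16]
Insert 20: [2, 20, 58, 71, 98, 18, 27, 16]
Insert 18: [2, 18, 20, 58, 71, 98, 27, 16]
Insert 27: [2, 18, 20, 27, 58, 71, 98, 16]
Insert 16: [2, 16, 18, 20, 27, 58, 71, 98]

Sorted: [2, 16, 18, 20, 27, 58, 71, 98]


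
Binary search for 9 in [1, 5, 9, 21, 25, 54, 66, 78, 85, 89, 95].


Step 1: lo=0, hi=10, mid=5, val=54
Step 2: lo=0, hi=4, mid=2, val=9

Found at index 2


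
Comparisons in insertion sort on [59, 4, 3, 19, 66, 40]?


Algorithm: insertion sort
Input: [59, 4, 3, 19, 66, 40]
Sorted: [3, 4, 19, 40, 59, 66]

9


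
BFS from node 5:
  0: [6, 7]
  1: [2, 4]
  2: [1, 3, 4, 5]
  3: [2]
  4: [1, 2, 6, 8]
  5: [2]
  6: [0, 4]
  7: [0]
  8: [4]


Visit 5, enqueue [2]
Visit 2, enqueue [1, 3, 4]
Visit 1, enqueue []
Visit 3, enqueue []
Visit 4, enqueue [6, 8]
Visit 6, enqueue [0]
Visit 8, enqueue []
Visit 0, enqueue [7]
Visit 7, enqueue []

BFS order: [5, 2, 1, 3, 4, 6, 8, 0, 7]


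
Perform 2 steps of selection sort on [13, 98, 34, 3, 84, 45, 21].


Initial: [13, 98, 34, 3, 84, 45, 21]
Step 1: min=3 at 3
  Swap: [3, 98, 34, 13, 84, 45, 21]
Step 2: min=13 at 3
  Swap: [3, 13, 34, 98, 84, 45, 21]

After 2 steps: [3, 13, 34, 98, 84, 45, 21]


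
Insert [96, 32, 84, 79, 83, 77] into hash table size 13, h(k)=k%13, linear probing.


Insert 96: h=5 -> slot 5
Insert 32: h=6 -> slot 6
Insert 84: h=6, 1 probes -> slot 7
Insert 79: h=1 -> slot 1
Insert 83: h=5, 3 probes -> slot 8
Insert 77: h=12 -> slot 12

Table: [None, 79, None, None, None, 96, 32, 84, 83, None, None, None, 77]


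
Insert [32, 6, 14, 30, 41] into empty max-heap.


Insert 32: [32]
Insert 6: [32, 6]
Insert 14: [32, 6, 14]
Insert 30: [32, 30, 14, 6]
Insert 41: [41, 32, 14, 6, 30]

Final heap: [41, 32, 14, 6, 30]


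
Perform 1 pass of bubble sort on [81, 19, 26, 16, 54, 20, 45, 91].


Initial: [81, 19, 26, 16, 54, 20, 45, 91]
Pass 1: [19, 26, 16, 54, 20, 45, 81, 91] (6 swaps)

After 1 pass: [19, 26, 16, 54, 20, 45, 81, 91]


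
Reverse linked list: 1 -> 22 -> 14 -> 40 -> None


Step 1: curr=1, set curr.next=prev(None) | reversed so far: 1
Step 2: curr=22, set curr.next=prev(1) | reversed so far: 22 -> 1
Step 3: curr=14, set curr.next=prev(22) | reversed so far: 14 -> 22 -> 1
Step 4: curr=40, set curr.next=prev(14) | reversed so far: 40 -> 14 -> 22 -> 1

40 -> 14 -> 22 -> 1 -> None


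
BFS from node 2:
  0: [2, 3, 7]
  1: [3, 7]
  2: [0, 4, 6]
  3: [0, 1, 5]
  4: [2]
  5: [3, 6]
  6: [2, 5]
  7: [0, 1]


Visit 2, enqueue [0, 4, 6]
Visit 0, enqueue [3, 7]
Visit 4, enqueue []
Visit 6, enqueue [5]
Visit 3, enqueue [1]
Visit 7, enqueue []
Visit 5, enqueue []
Visit 1, enqueue []

BFS order: [2, 0, 4, 6, 3, 7, 5, 1]


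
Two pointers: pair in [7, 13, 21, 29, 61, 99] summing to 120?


lo=0(7)+hi=5(99)=106
lo=1(13)+hi=5(99)=112
lo=2(21)+hi=5(99)=120

Yes: 21+99=120


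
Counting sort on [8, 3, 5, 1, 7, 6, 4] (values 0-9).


Input: [8, 3, 5, 1, 7, 6, 4]
Counts: [0, 1, 0, 1, 1, 1, 1, 1, 1, 0]

Sorted: [1, 3, 4, 5, 6, 7, 8]


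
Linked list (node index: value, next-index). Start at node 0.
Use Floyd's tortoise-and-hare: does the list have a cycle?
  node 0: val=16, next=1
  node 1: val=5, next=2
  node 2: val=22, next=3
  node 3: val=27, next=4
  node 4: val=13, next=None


Floyd's tortoise (slow, +1) and hare (fast, +2):
  init: slow=0, fast=0
  step 1: slow=1, fast=2
  step 2: slow=2, fast=4
  step 3: fast -> None, no cycle

Cycle: no


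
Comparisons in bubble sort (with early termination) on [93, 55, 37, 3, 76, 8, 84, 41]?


Algorithm: bubble sort (with early termination)
Input: [93, 55, 37, 3, 76, 8, 84, 41]
Sorted: [3, 8, 37, 41, 55, 76, 84, 93]

25


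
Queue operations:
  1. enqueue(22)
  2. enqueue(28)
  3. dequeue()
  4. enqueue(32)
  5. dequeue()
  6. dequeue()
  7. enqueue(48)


enqueue(22) -> [22]
enqueue(28) -> [22, 28]
dequeue()->22, [28]
enqueue(32) -> [28, 32]
dequeue()->28, [32]
dequeue()->32, []
enqueue(48) -> [48]

Final queue: [48]


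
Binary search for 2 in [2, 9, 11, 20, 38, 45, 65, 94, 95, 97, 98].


Step 1: lo=0, hi=10, mid=5, val=45
Step 2: lo=0, hi=4, mid=2, val=11
Step 3: lo=0, hi=1, mid=0, val=2

Found at index 0


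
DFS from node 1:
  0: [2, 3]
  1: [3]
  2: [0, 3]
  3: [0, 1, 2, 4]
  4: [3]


Visit 1, push [3]
Visit 3, push [4, 2, 0]
Visit 0, push [2]
Visit 2, push []
Visit 4, push []

DFS order: [1, 3, 0, 2, 4]


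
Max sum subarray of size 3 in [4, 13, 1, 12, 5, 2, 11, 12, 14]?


[0:3]: 18
[1:4]: 26
[2:5]: 18
[3:6]: 19
[4:7]: 18
[5:8]: 25
[6:9]: 37

Max: 37 at [6:9]


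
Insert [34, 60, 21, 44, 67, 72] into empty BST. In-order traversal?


Insert 34: root
Insert 60: R from 34
Insert 21: L from 34
Insert 44: R from 34 -> L from 60
Insert 67: R from 34 -> R from 60
Insert 72: R from 34 -> R from 60 -> R from 67

In-order: [21, 34, 44, 60, 67, 72]


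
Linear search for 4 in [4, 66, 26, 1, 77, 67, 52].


i=0: 4==4 found!

Found at 0, 1 comps


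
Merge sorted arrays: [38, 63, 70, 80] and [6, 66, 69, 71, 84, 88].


Take 6 from B
Take 38 from A
Take 63 from A
Take 66 from B
Take 69 from B
Take 70 from A
Take 71 from B
Take 80 from A

Merged: [6, 38, 63, 66, 69, 70, 71, 80, 84, 88]


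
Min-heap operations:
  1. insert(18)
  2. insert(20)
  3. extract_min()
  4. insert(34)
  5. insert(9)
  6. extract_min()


insert(18) -> [18]
insert(20) -> [18, 20]
extract_min()->18, [20]
insert(34) -> [20, 34]
insert(9) -> [9, 34, 20]
extract_min()->9, [20, 34]

Final heap: [20, 34]


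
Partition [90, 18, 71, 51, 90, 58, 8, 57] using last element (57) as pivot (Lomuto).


Pivot: 57
  18 <= 57: swap -> [18, 90, 71, 51, 90, 58, 8, 57]
  51 <= 57: swap -> [18, 51, 71, 90, 90, 58, 8, 57]
  8 <= 57: swap -> [18, 51, 8, 90, 90, 58, 71, 57]
Place pivot at 3: [18, 51, 8, 57, 90, 58, 71, 90]

Partitioned: [18, 51, 8, 57, 90, 58, 71, 90]


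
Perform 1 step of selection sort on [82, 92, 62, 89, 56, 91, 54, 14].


Initial: [82, 92, 62, 89, 56, 91, 54, 14]
Step 1: min=14 at 7
  Swap: [14, 92, 62, 89, 56, 91, 54, 82]

After 1 step: [14, 92, 62, 89, 56, 91, 54, 82]


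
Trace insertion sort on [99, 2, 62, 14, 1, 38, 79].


Initial: [99, 2, 62, 14, 1, 38, 79]
Insert 2: [2, 99, 62, 14, 1, 38, 79]
Insert 62: [2, 62, 99, 14, 1, 38, 79]
Insert 14: [2, 14, 62, 99, 1, 38, 79]
Insert 1: [1, 2, 14, 62, 99, 38, 79]
Insert 38: [1, 2, 14, 38, 62, 99, 79]
Insert 79: [1, 2, 14, 38, 62, 79, 99]

Sorted: [1, 2, 14, 38, 62, 79, 99]
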